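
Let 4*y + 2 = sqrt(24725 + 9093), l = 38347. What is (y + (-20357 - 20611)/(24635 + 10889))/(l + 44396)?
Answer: -29365/1469681166 + sqrt(33818)/330972 ≈ 0.00053565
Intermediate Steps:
y = -1/2 + sqrt(33818)/4 (y = -1/2 + sqrt(24725 + 9093)/4 = -1/2 + sqrt(33818)/4 ≈ 45.474)
(y + (-20357 - 20611)/(24635 + 10889))/(l + 44396) = ((-1/2 + sqrt(33818)/4) + (-20357 - 20611)/(24635 + 10889))/(38347 + 44396) = ((-1/2 + sqrt(33818)/4) - 40968/35524)/82743 = ((-1/2 + sqrt(33818)/4) - 40968*1/35524)*(1/82743) = ((-1/2 + sqrt(33818)/4) - 10242/8881)*(1/82743) = (-29365/17762 + sqrt(33818)/4)*(1/82743) = -29365/1469681166 + sqrt(33818)/330972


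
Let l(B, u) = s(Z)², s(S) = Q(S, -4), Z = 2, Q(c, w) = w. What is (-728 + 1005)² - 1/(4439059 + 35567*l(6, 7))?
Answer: 384268883498/5008131 ≈ 76729.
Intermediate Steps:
s(S) = -4
l(B, u) = 16 (l(B, u) = (-4)² = 16)
(-728 + 1005)² - 1/(4439059 + 35567*l(6, 7)) = (-728 + 1005)² - 1/(4439059 + 35567*16) = 277² - 1/(4439059 + 569072) = 76729 - 1/5008131 = 384268883498/5008131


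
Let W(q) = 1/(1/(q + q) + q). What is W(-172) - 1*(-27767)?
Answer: 1642945279/59169 ≈ 27767.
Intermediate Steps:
W(q) = 1/(q + 1/(2*q)) (W(q) = 1/(1/(2*q) + q) = 1/(q + 1/(2*q)))
W(-172) - 1*(-27767) = 2*(-172)/(1 + 2*(-172)**2) - 1*(-27767) = 2*(-172)/(1 + 2*29584) + 27767 = 2*(-172)/(1 + 59168) + 27767 = 2*(-172)/59169 + 27767 = 2*(-172)*(1/59169) + 27767 = -344/59169 + 27767 = 1642945279/59169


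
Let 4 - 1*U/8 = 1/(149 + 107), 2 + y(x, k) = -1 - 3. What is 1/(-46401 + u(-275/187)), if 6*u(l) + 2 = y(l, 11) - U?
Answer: -192/8910271 ≈ -2.1548e-5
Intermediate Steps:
y(x, k) = -6 (y(x, k) = -2 + (-1 - 3) = -2 - 4 = -6)
U = 1023/32 (U = 32 - 8/(149 + 107) = 32 - 8/256 = 32 - 8*1/256 = 32 - 1/32 = 1023/32 ≈ 31.969)
u(l) = -1279/192 (u(l) = -⅓ + (-6 - 1*1023/32)/6 = -⅓ + (-6 - 1023/32)/6 = -⅓ + (⅙)*(-1215/32) = -⅓ - 405/64 = -1279/192)
1/(-46401 + u(-275/187)) = 1/(-46401 - 1279/192) = 1/(-8910271/192) = -192/8910271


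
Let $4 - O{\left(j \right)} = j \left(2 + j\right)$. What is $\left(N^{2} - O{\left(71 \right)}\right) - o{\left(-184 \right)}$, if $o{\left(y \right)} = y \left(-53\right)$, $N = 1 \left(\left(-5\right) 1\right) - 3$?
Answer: $-4509$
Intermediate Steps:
$O{\left(j \right)} = 4 - j \left(2 + j\right)$
$N = -8$ ($N = 1 \left(-5\right) - 3 = -5 - 3 = -8$)
$o{\left(y \right)} = - 53 y$
$\left(N^{2} - O{\left(71 \right)}\right) - o{\left(-184 \right)} = \left(\left(-8\right)^{2} - \left(4 - 71^{2} - 142\right)\right) - \left(-53\right) \left(-184\right) = \left(64 - \left(4 - 5041 - 142\right)\right) - 9752 = \left(64 - -5179\right) - 9752 = \left(64 + 5179\right) - 9752 = 5243 - 9752 = -4509$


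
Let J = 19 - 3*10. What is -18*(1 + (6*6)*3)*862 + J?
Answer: -1691255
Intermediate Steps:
J = -11 (J = 19 - 30 = -11)
-18*(1 + (6*6)*3)*862 + J = -18*(1 + (6*6)*3)*862 - 11 = -18*(1 + 36*3)*862 - 11 = -18*(1 + 108)*862 - 11 = -18*109*862 - 11 = -1962*862 - 11 = -1691244 - 11 = -1691255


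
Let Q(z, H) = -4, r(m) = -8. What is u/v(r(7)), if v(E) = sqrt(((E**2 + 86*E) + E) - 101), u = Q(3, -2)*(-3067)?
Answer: -12268*I*sqrt(733)/733 ≈ -453.13*I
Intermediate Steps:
u = 12268 (u = -4*(-3067) = 12268)
v(E) = sqrt(-101 + E**2 + 87*E) (v(E) = sqrt((E**2 + 87*E) - 101) = sqrt(-101 + E**2 + 87*E))
u/v(r(7)) = 12268/(sqrt(-101 + (-8)**2 + 87*(-8))) = 12268/(sqrt(-101 + 64 - 696)) = 12268/(sqrt(-733)) = 12268/((I*sqrt(733))) = 12268*(-I*sqrt(733)/733) = -12268*I*sqrt(733)/733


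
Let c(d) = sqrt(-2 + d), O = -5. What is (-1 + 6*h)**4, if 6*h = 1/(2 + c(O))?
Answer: (1 + I*sqrt(7))**4/(2 + I*sqrt(7))**4 ≈ 0.21911 + 0.48141*I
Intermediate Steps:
h = 1/(6*(2 + I*sqrt(7))) (h = 1/(6*(2 + sqrt(-2 - 5))) = 1/(6*(2 + sqrt(-7))) = 1/(6*(2 + I*sqrt(7))) ≈ 0.030303 - 0.040087*I)
(-1 + 6*h)**4 = (-1 + 6*(1/33 - I*sqrt(7)/66))**4 = (-1 + (2/11 - I*sqrt(7)/11))**4 = (-9/11 - I*sqrt(7)/11)**4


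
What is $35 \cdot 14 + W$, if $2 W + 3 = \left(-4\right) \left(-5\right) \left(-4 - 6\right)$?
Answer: $\frac{777}{2} \approx 388.5$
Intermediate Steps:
$W = - \frac{203}{2}$ ($W = - \frac{3}{2} + \frac{\left(-4\right) \left(-5\right) \left(-4 - 6\right)}{2} = - \frac{3}{2} + \frac{20 \left(-4 - 6\right)}{2} = - \frac{3}{2} + \frac{20 \left(-10\right)}{2} = - \frac{3}{2} + \frac{1}{2} \left(-200\right) = - \frac{3}{2} - 100 = - \frac{203}{2} \approx -101.5$)
$35 \cdot 14 + W = 35 \cdot 14 - \frac{203}{2} = 490 - \frac{203}{2} = \frac{777}{2}$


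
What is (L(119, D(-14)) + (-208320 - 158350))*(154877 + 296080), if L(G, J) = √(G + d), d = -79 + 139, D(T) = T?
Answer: -165352403190 + 450957*√179 ≈ -1.6535e+11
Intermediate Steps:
d = 60
L(G, J) = √(60 + G) (L(G, J) = √(G + 60) = √(60 + G))
(L(119, D(-14)) + (-208320 - 158350))*(154877 + 296080) = (√(60 + 119) + (-208320 - 158350))*(154877 + 296080) = (√179 - 366670)*450957 = (-366670 + √179)*450957 = -165352403190 + 450957*√179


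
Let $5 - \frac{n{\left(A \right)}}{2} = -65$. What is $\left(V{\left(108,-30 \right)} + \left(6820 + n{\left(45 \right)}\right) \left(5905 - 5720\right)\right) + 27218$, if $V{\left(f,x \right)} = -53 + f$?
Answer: $1314873$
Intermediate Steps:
$n{\left(A \right)} = 140$ ($n{\left(A \right)} = 10 - -130 = 10 + 130 = 140$)
$\left(V{\left(108,-30 \right)} + \left(6820 + n{\left(45 \right)}\right) \left(5905 - 5720\right)\right) + 27218 = \left(\left(-53 + 108\right) + \left(6820 + 140\right) \left(5905 - 5720\right)\right) + 27218 = \left(55 + 6960 \cdot 185\right) + 27218 = \left(55 + 1287600\right) + 27218 = 1287655 + 27218 = 1314873$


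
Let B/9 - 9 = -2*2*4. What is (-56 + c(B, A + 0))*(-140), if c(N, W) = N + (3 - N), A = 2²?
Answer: 7420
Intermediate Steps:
A = 4
B = -63 (B = 81 + 9*(-2*2*4) = 81 + 9*(-4*4) = 81 + 9*(-16) = 81 - 144 = -63)
c(N, W) = 3
(-56 + c(B, A + 0))*(-140) = (-56 + 3)*(-140) = -53*(-140) = 7420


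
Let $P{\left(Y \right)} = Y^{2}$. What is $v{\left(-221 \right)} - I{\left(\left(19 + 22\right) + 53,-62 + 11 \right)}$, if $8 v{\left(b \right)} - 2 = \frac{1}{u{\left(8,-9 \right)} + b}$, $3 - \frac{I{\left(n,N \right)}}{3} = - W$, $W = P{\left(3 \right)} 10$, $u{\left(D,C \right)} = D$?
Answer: $- \frac{474991}{1704} \approx -278.75$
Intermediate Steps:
$W = 90$ ($W = 3^{2} \cdot 10 = 9 \cdot 10 = 90$)
$I{\left(n,N \right)} = 279$ ($I{\left(n,N \right)} = 9 - 3 \left(\left(-1\right) 90\right) = 9 - -270 = 9 + 270 = 279$)
$v{\left(b \right)} = \frac{1}{4} + \frac{1}{8 \left(8 + b\right)}$
$v{\left(-221 \right)} - I{\left(\left(19 + 22\right) + 53,-62 + 11 \right)} = \frac{17 + 2 \left(-221\right)}{8 \left(8 - 221\right)} - 279 = \frac{17 - 442}{8 \left(-213\right)} - 279 = \frac{1}{8} \left(- \frac{1}{213}\right) \left(-425\right) - 279 = \frac{425}{1704} - 279 = - \frac{474991}{1704}$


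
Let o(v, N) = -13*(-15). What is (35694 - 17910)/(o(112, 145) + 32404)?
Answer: 17784/32599 ≈ 0.54554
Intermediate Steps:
o(v, N) = 195
(35694 - 17910)/(o(112, 145) + 32404) = (35694 - 17910)/(195 + 32404) = 17784/32599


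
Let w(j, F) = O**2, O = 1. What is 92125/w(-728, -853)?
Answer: 92125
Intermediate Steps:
w(j, F) = 1 (w(j, F) = 1**2 = 1)
92125/w(-728, -853) = 92125/1 = 92125*1 = 92125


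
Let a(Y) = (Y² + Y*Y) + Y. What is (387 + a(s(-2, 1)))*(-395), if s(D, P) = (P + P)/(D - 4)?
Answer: -1375390/9 ≈ -1.5282e+5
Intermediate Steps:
s(D, P) = 2*P/(-4 + D) (s(D, P) = (2*P)/(-4 + D) = 2*P/(-4 + D))
a(Y) = Y + 2*Y² (a(Y) = (Y² + Y²) + Y = 2*Y² + Y = Y + 2*Y²)
(387 + a(s(-2, 1)))*(-395) = (387 + (2*1/(-4 - 2))*(1 + 2*(2*1/(-4 - 2))))*(-395) = (387 + (2*1/(-6))*(1 + 2*(2*1/(-6))))*(-395) = (387 + (2*1*(-⅙))*(1 + 2*(2*1*(-⅙))))*(-395) = (387 - (1 + 2*(-⅓))/3)*(-395) = (387 - (1 - ⅔)/3)*(-395) = (387 - ⅓*⅓)*(-395) = (387 - ⅑)*(-395) = (3482/9)*(-395) = -1375390/9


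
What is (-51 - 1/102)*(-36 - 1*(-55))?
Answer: -98857/102 ≈ -969.19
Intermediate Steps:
(-51 - 1/102)*(-36 - 1*(-55)) = (-51 - 1*1/102)*(-36 + 55) = (-51 - 1/102)*19 = -5203/102*19 = -98857/102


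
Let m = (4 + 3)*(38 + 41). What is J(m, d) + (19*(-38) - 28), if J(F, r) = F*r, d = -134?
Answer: -74852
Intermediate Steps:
m = 553 (m = 7*79 = 553)
J(m, d) + (19*(-38) - 28) = 553*(-134) + (19*(-38) - 28) = -74102 + (-722 - 28) = -74102 - 750 = -74852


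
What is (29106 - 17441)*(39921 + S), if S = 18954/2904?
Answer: 225425226795/484 ≈ 4.6575e+8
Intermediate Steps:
S = 3159/484 (S = 18954*(1/2904) = 3159/484 ≈ 6.5269)
(29106 - 17441)*(39921 + S) = (29106 - 17441)*(39921 + 3159/484) = 11665*(19324923/484) = 225425226795/484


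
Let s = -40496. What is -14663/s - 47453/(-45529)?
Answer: 2589248415/1843742384 ≈ 1.4043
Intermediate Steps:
-14663/s - 47453/(-45529) = -14663/(-40496) - 47453/(-45529) = -14663*(-1/40496) - 47453*(-1/45529) = 14663/40496 + 47453/45529 = 2589248415/1843742384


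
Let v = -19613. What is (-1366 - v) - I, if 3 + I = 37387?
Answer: -19137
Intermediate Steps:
I = 37384 (I = -3 + 37387 = 37384)
(-1366 - v) - I = (-1366 - 1*(-19613)) - 1*37384 = (-1366 + 19613) - 37384 = 18247 - 37384 = -19137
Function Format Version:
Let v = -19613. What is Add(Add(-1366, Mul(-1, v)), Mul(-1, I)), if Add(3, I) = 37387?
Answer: -19137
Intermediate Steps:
I = 37384 (I = Add(-3, 37387) = 37384)
Add(Add(-1366, Mul(-1, v)), Mul(-1, I)) = Add(Add(-1366, Mul(-1, -19613)), Mul(-1, 37384)) = Add(Add(-1366, 19613), -37384) = Add(18247, -37384) = -19137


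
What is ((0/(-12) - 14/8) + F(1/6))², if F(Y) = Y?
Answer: 361/144 ≈ 2.5069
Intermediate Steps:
((0/(-12) - 14/8) + F(1/6))² = ((0/(-12) - 14/8) + 1/6)² = ((0*(-1/12) - 14*⅛) + ⅙)² = ((0 - 7/4) + ⅙)² = (-7/4 + ⅙)² = (-19/12)² = 361/144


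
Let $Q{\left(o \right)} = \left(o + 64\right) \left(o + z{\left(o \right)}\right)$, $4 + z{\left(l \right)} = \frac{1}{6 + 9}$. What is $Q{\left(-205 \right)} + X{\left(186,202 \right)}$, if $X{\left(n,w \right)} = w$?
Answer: $\frac{148308}{5} \approx 29662.0$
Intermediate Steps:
$z{\left(l \right)} = - \frac{59}{15}$ ($z{\left(l \right)} = -4 + \frac{1}{6 + 9} = -4 + \frac{1}{15} = - \frac{59}{15}$)
$Q{\left(o \right)} = \left(64 + o\right) \left(- \frac{59}{15} + o\right)$ ($Q{\left(o \right)} = \left(o + 64\right) \left(o - \frac{59}{15}\right) = \left(64 + o\right) \left(- \frac{59}{15} + o\right)$)
$Q{\left(-205 \right)} + X{\left(186,202 \right)} = \left(- \frac{3776}{15} + \left(-205\right)^{2} + \frac{901}{15} \left(-205\right)\right) + 202 = \left(- \frac{3776}{15} + 42025 - \frac{36941}{3}\right) + 202 = \frac{147298}{5} + 202 = \frac{148308}{5}$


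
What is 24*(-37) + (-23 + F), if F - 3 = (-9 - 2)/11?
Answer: -909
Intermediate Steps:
F = 2 (F = 3 + (-9 - 2)/11 = 3 - 11*1/11 = 3 - 1 = 2)
24*(-37) + (-23 + F) = 24*(-37) + (-23 + 2) = -888 - 21 = -909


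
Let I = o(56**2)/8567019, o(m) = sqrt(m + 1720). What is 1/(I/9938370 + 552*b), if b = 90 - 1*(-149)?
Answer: 119546474866848263251522381581900/15771527336233557674246844757336902593 - 42571102309515*sqrt(1214)/31543054672467115348493689514673805186 ≈ 7.5799e-6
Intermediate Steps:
b = 239 (b = 90 + 149 = 239)
o(m) = sqrt(1720 + m)
I = 2*sqrt(1214)/8567019 (I = sqrt(1720 + 56**2)/8567019 = sqrt(1720 + 3136)*(1/8567019) = sqrt(4856)*(1/8567019) = (2*sqrt(1214))*(1/8567019) = 2*sqrt(1214)/8567019 ≈ 8.1341e-6)
1/(I/9938370 + 552*b) = 1/((2*sqrt(1214)/8567019)/9938370 + 552*239) = 1/((2*sqrt(1214)/8567019)*(1/9938370) + 131928) = 1/(sqrt(1214)/42571102309515 + 131928) = 1/(131928 + sqrt(1214)/42571102309515)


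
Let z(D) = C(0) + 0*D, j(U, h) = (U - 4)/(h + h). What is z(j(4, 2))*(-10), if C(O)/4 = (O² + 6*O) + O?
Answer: 0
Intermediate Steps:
j(U, h) = (-4 + U)/(2*h) (j(U, h) = (-4 + U)/((2*h)) = (-4 + U)*(1/(2*h)) = (-4 + U)/(2*h))
C(O) = 4*O² + 28*O (C(O) = 4*((O² + 6*O) + O) = 4*(O² + 7*O) = 4*O² + 28*O)
z(D) = 0 (z(D) = 4*0*(7 + 0) + 0*D = 4*0*7 + 0 = 0 + 0 = 0)
z(j(4, 2))*(-10) = 0*(-10) = 0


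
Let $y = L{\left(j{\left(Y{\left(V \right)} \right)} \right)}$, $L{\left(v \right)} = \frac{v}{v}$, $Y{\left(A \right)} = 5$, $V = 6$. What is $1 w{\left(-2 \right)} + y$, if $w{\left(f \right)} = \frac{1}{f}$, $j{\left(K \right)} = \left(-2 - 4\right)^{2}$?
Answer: $\frac{1}{2} \approx 0.5$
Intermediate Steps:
$j{\left(K \right)} = 36$ ($j{\left(K \right)} = \left(-6\right)^{2} = 36$)
$L{\left(v \right)} = 1$
$y = 1$
$1 w{\left(-2 \right)} + y = 1 \frac{1}{-2} + 1 = 1 \left(- \frac{1}{2}\right) + 1 = - \frac{1}{2} + 1 = \frac{1}{2}$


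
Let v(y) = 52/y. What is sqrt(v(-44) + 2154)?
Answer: sqrt(260491)/11 ≈ 46.398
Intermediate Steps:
sqrt(v(-44) + 2154) = sqrt(52/(-44) + 2154) = sqrt(52*(-1/44) + 2154) = sqrt(-13/11 + 2154) = sqrt(23681/11) = sqrt(260491)/11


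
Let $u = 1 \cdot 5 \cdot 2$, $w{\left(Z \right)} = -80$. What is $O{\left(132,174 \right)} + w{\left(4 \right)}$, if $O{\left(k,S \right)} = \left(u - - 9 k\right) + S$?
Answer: $1292$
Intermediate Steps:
$u = 10$ ($u = 5 \cdot 2 = 10$)
$O{\left(k,S \right)} = 10 + S + 9 k$ ($O{\left(k,S \right)} = \left(10 - - 9 k\right) + S = \left(10 + 9 k\right) + S = 10 + S + 9 k$)
$O{\left(132,174 \right)} + w{\left(4 \right)} = \left(10 + 174 + 9 \cdot 132\right) - 80 = \left(10 + 174 + 1188\right) - 80 = 1372 - 80 = 1292$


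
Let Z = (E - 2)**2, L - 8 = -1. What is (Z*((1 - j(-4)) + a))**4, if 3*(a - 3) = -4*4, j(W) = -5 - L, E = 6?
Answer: 68719476736/81 ≈ 8.4839e+8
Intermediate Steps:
L = 7 (L = 8 - 1 = 7)
j(W) = -12 (j(W) = -5 - 1*7 = -5 - 7 = -12)
a = -7/3 (a = 3 + (-4*4)/3 = 3 + (1/3)*(-16) = 3 - 16/3 = -7/3 ≈ -2.3333)
Z = 16 (Z = (6 - 2)**2 = 4**2 = 16)
(Z*((1 - j(-4)) + a))**4 = (16*((1 - 1*(-12)) - 7/3))**4 = (16*((1 + 12) - 7/3))**4 = (16*(13 - 7/3))**4 = (16*(32/3))**4 = (512/3)**4 = 68719476736/81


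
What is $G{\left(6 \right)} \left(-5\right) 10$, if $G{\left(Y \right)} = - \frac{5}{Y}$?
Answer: $\frac{125}{3} \approx 41.667$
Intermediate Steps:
$G{\left(6 \right)} \left(-5\right) 10 = - \frac{5}{6} \left(-5\right) 10 = \left(-5\right) \frac{1}{6} \left(-5\right) 10 = \left(- \frac{5}{6}\right) \left(-5\right) 10 = \frac{25}{6} \cdot 10 = \frac{125}{3}$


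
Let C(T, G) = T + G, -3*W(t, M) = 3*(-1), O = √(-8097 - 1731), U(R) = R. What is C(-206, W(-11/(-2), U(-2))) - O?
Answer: -205 - 6*I*√273 ≈ -205.0 - 99.136*I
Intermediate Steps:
O = 6*I*√273 (O = √(-9828) = 6*I*√273 ≈ 99.136*I)
W(t, M) = 1 (W(t, M) = -(-1) = -⅓*(-3) = 1)
C(T, G) = G + T
C(-206, W(-11/(-2), U(-2))) - O = (1 - 206) - 6*I*√273 = -205 - 6*I*√273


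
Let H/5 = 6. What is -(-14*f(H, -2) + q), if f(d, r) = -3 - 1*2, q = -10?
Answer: -60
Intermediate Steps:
H = 30 (H = 5*6 = 30)
f(d, r) = -5 (f(d, r) = -3 - 2 = -5)
-(-14*f(H, -2) + q) = -(-14*(-5) - 10) = -(70 - 10) = -1*60 = -60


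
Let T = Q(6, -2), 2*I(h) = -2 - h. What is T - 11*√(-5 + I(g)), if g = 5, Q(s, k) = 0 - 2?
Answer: -2 - 11*I*√34/2 ≈ -2.0 - 32.07*I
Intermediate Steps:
Q(s, k) = -2
I(h) = -1 - h/2 (I(h) = (-2 - h)/2 = -1 - h/2)
T = -2
T - 11*√(-5 + I(g)) = -2 - 11*√(-5 + (-1 - ½*5)) = -2 - 11*√(-5 + (-1 - 5/2)) = -2 - 11*√(-5 - 7/2) = -2 - 11*I*√34/2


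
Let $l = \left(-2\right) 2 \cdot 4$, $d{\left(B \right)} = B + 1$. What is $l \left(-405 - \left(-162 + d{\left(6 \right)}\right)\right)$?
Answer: $4000$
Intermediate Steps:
$d{\left(B \right)} = 1 + B$
$l = -16$ ($l = \left(-4\right) 4 = -16$)
$l \left(-405 - \left(-162 + d{\left(6 \right)}\right)\right) = - 16 \left(-405 + \left(162 - \left(1 + 6\right)\right)\right) = - 16 \left(-405 + \left(162 - 7\right)\right) = - 16 \left(-405 + 155\right) = \left(-16\right) \left(-250\right) = 4000$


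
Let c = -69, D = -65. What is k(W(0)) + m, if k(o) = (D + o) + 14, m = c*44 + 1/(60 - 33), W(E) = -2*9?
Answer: -83834/27 ≈ -3105.0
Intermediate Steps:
W(E) = -18
m = -81971/27 (m = -69*44 + 1/(60 - 33) = -3036 + 1/27 = -81971/27 ≈ -3036.0)
k(o) = -51 + o (k(o) = (-65 + o) + 14 = -51 + o)
k(W(0)) + m = (-51 - 18) - 81971/27 = -69 - 81971/27 = -83834/27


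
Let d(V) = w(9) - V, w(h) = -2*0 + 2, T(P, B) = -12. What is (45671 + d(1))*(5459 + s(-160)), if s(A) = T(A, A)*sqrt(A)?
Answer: 249323448 - 2192256*I*sqrt(10) ≈ 2.4932e+8 - 6.9325e+6*I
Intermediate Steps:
w(h) = 2 (w(h) = 0 + 2 = 2)
d(V) = 2 - V
s(A) = -12*sqrt(A)
(45671 + d(1))*(5459 + s(-160)) = (45671 + (2 - 1*1))*(5459 - 48*I*sqrt(10)) = (45671 + (2 - 1))*(5459 - 48*I*sqrt(10)) = (45671 + 1)*(5459 - 48*I*sqrt(10)) = 45672*(5459 - 48*I*sqrt(10)) = 249323448 - 2192256*I*sqrt(10)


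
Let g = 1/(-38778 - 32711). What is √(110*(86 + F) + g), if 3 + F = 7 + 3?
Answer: √52282226876341/71489 ≈ 101.14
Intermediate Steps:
F = 7 (F = -3 + (7 + 3) = -3 + 10 = 7)
g = -1/71489 (g = 1/(-71489) = -1/71489 ≈ -1.3988e-5)
√(110*(86 + F) + g) = √(110*(86 + 7) - 1/71489) = √(110*93 - 1/71489) = √(10230 - 1/71489) = √(731332469/71489) = √52282226876341/71489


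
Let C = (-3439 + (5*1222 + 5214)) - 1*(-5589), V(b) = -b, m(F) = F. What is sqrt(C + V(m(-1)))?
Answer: 35*sqrt(11) ≈ 116.08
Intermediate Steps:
C = 13474 (C = (-3439 + (6110 + 5214)) + 5589 = (-3439 + 11324) + 5589 = 7885 + 5589 = 13474)
sqrt(C + V(m(-1))) = sqrt(13474 - 1*(-1)) = sqrt(13474 + 1) = sqrt(13475) = 35*sqrt(11)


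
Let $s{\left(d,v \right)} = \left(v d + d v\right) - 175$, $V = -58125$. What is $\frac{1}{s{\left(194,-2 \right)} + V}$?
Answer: $- \frac{1}{59076} \approx -1.6927 \cdot 10^{-5}$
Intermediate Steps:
$s{\left(d,v \right)} = -175 + 2 d v$ ($s{\left(d,v \right)} = \left(d v + d v\right) - 175 = 2 d v - 175 = -175 + 2 d v$)
$\frac{1}{s{\left(194,-2 \right)} + V} = \frac{1}{\left(-175 + 2 \cdot 194 \left(-2\right)\right) - 58125} = \frac{1}{\left(-175 - 776\right) - 58125} = \frac{1}{-951 - 58125} = \frac{1}{-59076} = - \frac{1}{59076}$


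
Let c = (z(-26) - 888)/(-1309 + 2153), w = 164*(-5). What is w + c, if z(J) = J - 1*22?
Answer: -173254/211 ≈ -821.11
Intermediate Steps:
z(J) = -22 + J (z(J) = J - 22 = -22 + J)
w = -820
c = -234/211 (c = ((-22 - 26) - 888)/(-1309 + 2153) = (-48 - 888)/844 = -936*1/844 = -234/211 ≈ -1.1090)
w + c = -820 - 234/211 = -173254/211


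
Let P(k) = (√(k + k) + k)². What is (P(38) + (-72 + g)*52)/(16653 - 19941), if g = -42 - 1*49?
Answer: 1739/822 - 19*√19/411 ≈ 1.9141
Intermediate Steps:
g = -91 (g = -42 - 49 = -91)
P(k) = (k + √2*√k)² (P(k) = (√(2*k) + k)² = (√2*√k + k)² = (k + √2*√k)²)
(P(38) + (-72 + g)*52)/(16653 - 19941) = ((38 + √2*√38)² + (-72 - 91)*52)/(16653 - 19941) = ((38 + 2*√19)² - 163*52)/(-3288) = ((38 + 2*√19)² - 8476)*(-1/3288) = (-8476 + (38 + 2*√19)²)*(-1/3288) = 2119/822 - (38 + 2*√19)²/3288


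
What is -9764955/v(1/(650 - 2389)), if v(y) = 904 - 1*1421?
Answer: 207765/11 ≈ 18888.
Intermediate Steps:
v(y) = -517 (v(y) = 904 - 1421 = -517)
-9764955/v(1/(650 - 2389)) = -9764955/(-517) = -9764955*(-1/517) = 207765/11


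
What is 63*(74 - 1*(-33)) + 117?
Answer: 6858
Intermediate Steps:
63*(74 - 1*(-33)) + 117 = 63*(74 + 33) + 117 = 63*107 + 117 = 6741 + 117 = 6858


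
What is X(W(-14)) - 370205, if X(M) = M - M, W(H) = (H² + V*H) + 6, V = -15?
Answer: -370205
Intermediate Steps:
W(H) = 6 + H² - 15*H (W(H) = (H² - 15*H) + 6 = 6 + H² - 15*H)
X(M) = 0
X(W(-14)) - 370205 = 0 - 370205 = -370205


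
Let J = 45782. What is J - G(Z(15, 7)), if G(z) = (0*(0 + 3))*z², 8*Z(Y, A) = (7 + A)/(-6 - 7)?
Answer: 45782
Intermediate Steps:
Z(Y, A) = -7/104 - A/104 (Z(Y, A) = ((7 + A)/(-6 - 7))/8 = ((7 + A)/(-13))/8 = ((7 + A)*(-1/13))/8 = (-7/13 - A/13)/8 = -7/104 - A/104)
G(z) = 0 (G(z) = (0*3)*z² = 0*z² = 0)
J - G(Z(15, 7)) = 45782 - 1*0 = 45782 + 0 = 45782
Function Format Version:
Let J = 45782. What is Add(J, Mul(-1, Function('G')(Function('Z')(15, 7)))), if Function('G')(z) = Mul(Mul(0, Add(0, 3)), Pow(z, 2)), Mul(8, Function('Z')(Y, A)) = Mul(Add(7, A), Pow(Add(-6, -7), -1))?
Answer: 45782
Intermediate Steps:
Function('Z')(Y, A) = Add(Rational(-7, 104), Mul(Rational(-1, 104), A)) (Function('Z')(Y, A) = Mul(Rational(1, 8), Mul(Add(7, A), Pow(Add(-6, -7), -1))) = Mul(Rational(1, 8), Mul(Add(7, A), Pow(-13, -1))) = Mul(Rational(1, 8), Mul(Add(7, A), Rational(-1, 13))) = Mul(Rational(1, 8), Add(Rational(-7, 13), Mul(Rational(-1, 13), A))) = Add(Rational(-7, 104), Mul(Rational(-1, 104), A)))
Function('G')(z) = 0 (Function('G')(z) = Mul(Mul(0, 3), Pow(z, 2)) = Mul(0, Pow(z, 2)) = 0)
Add(J, Mul(-1, Function('G')(Function('Z')(15, 7)))) = Add(45782, Mul(-1, 0)) = Add(45782, 0) = 45782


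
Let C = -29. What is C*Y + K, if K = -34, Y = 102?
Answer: -2992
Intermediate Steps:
C*Y + K = -29*102 - 34 = -2958 - 34 = -2992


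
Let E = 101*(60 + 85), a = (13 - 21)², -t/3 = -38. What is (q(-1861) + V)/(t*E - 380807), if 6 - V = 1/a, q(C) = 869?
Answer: 55999/82478272 ≈ 0.00067895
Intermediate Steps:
t = 114 (t = -3*(-38) = 114)
a = 64 (a = (-8)² = 64)
E = 14645 (E = 101*145 = 14645)
V = 383/64 (V = 6 - 1/64 = 383/64 ≈ 5.9844)
(q(-1861) + V)/(t*E - 380807) = (869 + 383/64)/(114*14645 - 380807) = 55999/(64*(1669530 - 380807)) = (55999/64)/1288723 = (55999/64)*(1/1288723) = 55999/82478272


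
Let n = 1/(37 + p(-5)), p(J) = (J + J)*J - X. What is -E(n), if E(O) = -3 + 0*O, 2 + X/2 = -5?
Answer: 3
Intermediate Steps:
X = -14 (X = -4 + 2*(-5) = -4 - 10 = -14)
p(J) = 14 + 2*J² (p(J) = (J + J)*J - 1*(-14) = (2*J)*J + 14 = 2*J² + 14 = 14 + 2*J²)
n = 1/101 (n = 1/(37 + (14 + 2*(-5)²)) = 1/(37 + (14 + 2*25)) = 1/(37 + (14 + 50)) = 1/(37 + 64) = 1/101 ≈ 0.0099010)
E(O) = -3 (E(O) = -3 + 0 = -3)
-E(n) = -1*(-3) = 3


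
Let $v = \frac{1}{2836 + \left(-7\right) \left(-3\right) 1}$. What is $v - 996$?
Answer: $- \frac{2845571}{2857} \approx -996.0$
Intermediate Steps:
$v = \frac{1}{2857}$ ($v = \frac{1}{2836 + 21 \cdot 1} = \frac{1}{2836 + 21} = \frac{1}{2857} \approx 0.00035002$)
$v - 996 = \frac{1}{2857} - 996 = - \frac{2845571}{2857}$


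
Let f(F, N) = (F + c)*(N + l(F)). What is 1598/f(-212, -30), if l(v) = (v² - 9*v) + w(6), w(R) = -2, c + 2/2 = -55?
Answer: -799/6273880 ≈ -0.00012735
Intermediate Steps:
c = -56 (c = -1 - 55 = -56)
l(v) = -2 + v² - 9*v (l(v) = (v² - 9*v) - 2 = -2 + v² - 9*v)
f(F, N) = (-56 + F)*(-2 + N + F² - 9*F) (f(F, N) = (F - 56)*(N + (-2 + F² - 9*F)) = (-56 + F)*(-2 + N + F² - 9*F))
1598/f(-212, -30) = 1598/(112 + (-212)³ - 65*(-212)² - 56*(-30) + 502*(-212) - 212*(-30)) = 1598/(112 - 9528128 - 65*44944 + 1680 - 106424 + 6360) = 1598/(112 - 9528128 - 2921360 + 1680 - 106424 + 6360) = 1598/(-12547760) = 1598*(-1/12547760) = -799/6273880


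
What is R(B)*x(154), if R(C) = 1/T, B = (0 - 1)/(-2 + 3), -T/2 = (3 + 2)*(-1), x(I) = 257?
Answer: 257/10 ≈ 25.700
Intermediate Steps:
T = 10 (T = -2*(3 + 2)*(-1) = -10*(-1) = -2*(-5) = 10)
B = -1 (B = -1/1 = -1*1 = -1)
R(C) = 1/10
R(B)*x(154) = (1/10)*257 = 257/10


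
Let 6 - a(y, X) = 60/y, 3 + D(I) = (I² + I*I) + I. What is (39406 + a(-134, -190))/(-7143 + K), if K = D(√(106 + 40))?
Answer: -9049452718/1573735195 - 1320317*√146/1573735195 ≈ -5.7604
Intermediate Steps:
D(I) = -3 + I + 2*I² (D(I) = -3 + ((I² + I*I) + I) = -3 + ((I² + I²) + I) = -3 + (2*I² + I) = -3 + (I + 2*I²) = -3 + I + 2*I²)
a(y, X) = 6 - 60/y
K = 289 + √146 (K = -3 + √(106 + 40) + 2*(√(106 + 40))² = -3 + √146 + 2*(√146)² = -3 + √146 + 2*146 = -3 + √146 + 292 = 289 + √146 ≈ 301.08)
(39406 + a(-134, -190))/(-7143 + K) = (39406 + (6 - 60/(-134)))/(-7143 + (289 + √146)) = (39406 + (6 - 60*(-1/134)))/(-6854 + √146) = (39406 + (6 + 30/67))/(-6854 + √146) = (39406 + 432/67)/(-6854 + √146) = 2640634/(67*(-6854 + √146))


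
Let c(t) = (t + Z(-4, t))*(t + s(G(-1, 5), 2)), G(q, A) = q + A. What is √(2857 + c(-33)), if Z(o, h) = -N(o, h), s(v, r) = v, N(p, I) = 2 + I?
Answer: √2915 ≈ 53.991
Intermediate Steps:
G(q, A) = A + q
Z(o, h) = -2 - h (Z(o, h) = -(2 + h) = -2 - h)
c(t) = -8 - 2*t (c(t) = (t + (-2 - t))*(t + (5 - 1)) = -2*(t + 4) = -2*(4 + t) = -8 - 2*t)
√(2857 + c(-33)) = √(2857 + (-8 - 2*(-33))) = √(2857 + (-8 + 66)) = √(2857 + 58) = √2915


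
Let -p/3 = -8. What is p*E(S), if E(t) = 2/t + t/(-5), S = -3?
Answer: -8/5 ≈ -1.6000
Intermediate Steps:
p = 24 (p = -3*(-8) = 24)
E(t) = 2/t - t/5 (E(t) = 2/t + t*(-⅕) = 2/t - t/5)
p*E(S) = 24*(2/(-3) - ⅕*(-3)) = 24*(2*(-⅓) + ⅗) = 24*(-⅔ + ⅗) = 24*(-1/15) = -8/5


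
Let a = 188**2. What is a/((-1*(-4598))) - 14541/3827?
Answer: 34200985/8798273 ≈ 3.8872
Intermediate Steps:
a = 35344
a/((-1*(-4598))) - 14541/3827 = 35344/((-1*(-4598))) - 14541/3827 = 35344/4598 - 14541*1/3827 = 35344*(1/4598) - 14541/3827 = 17672/2299 - 14541/3827 = 34200985/8798273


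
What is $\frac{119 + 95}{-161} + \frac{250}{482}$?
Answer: $- \frac{31449}{38801} \approx -0.81052$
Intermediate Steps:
$\frac{119 + 95}{-161} + \frac{250}{482} = 214 \left(- \frac{1}{161}\right) + 250 \cdot \frac{1}{482} = - \frac{214}{161} + \frac{125}{241} = - \frac{31449}{38801}$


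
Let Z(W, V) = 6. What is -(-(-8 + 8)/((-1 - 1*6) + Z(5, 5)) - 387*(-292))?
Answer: -113004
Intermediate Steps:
-(-(-8 + 8)/((-1 - 1*6) + Z(5, 5)) - 387*(-292)) = -(-(-8 + 8)/((-1 - 1*6) + 6) - 387*(-292)) = -(-0/((-1 - 6) + 6) + 113004) = -(-0/(-7 + 6) + 113004) = -(-0/(-1) + 113004) = -(-0*(-1) + 113004) = -(-1*0 + 113004) = -(0 + 113004) = -1*113004 = -113004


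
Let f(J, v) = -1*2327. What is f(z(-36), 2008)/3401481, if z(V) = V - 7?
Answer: -2327/3401481 ≈ -0.00068411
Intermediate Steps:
z(V) = -7 + V
f(J, v) = -2327
f(z(-36), 2008)/3401481 = -2327/3401481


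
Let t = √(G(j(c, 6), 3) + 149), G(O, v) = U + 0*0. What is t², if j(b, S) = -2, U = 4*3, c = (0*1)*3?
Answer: 161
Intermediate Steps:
c = 0 (c = 0*3 = 0)
U = 12
G(O, v) = 12 (G(O, v) = 12 + 0*0 = 12 + 0 = 12)
t = √161 (t = √(12 + 149) = √161 ≈ 12.689)
t² = (√161)² = 161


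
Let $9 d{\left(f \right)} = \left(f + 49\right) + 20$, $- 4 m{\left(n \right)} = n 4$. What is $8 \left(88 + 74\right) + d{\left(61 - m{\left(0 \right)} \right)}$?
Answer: $\frac{11794}{9} \approx 1310.4$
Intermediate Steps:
$m{\left(n \right)} = - n$ ($m{\left(n \right)} = - \frac{n 4}{4} = - \frac{4 n}{4} = - n$)
$d{\left(f \right)} = \frac{23}{3} + \frac{f}{9}$ ($d{\left(f \right)} = \frac{\left(f + 49\right) + 20}{9} = \frac{\left(49 + f\right) + 20}{9} = \frac{69 + f}{9} = \frac{23}{3} + \frac{f}{9}$)
$8 \left(88 + 74\right) + d{\left(61 - m{\left(0 \right)} \right)} = 8 \left(88 + 74\right) + \left(\frac{23}{3} + \frac{61 - \left(-1\right) 0}{9}\right) = 8 \cdot 162 + \left(\frac{23}{3} + \frac{61 - 0}{9}\right) = 1296 + \left(\frac{23}{3} + \frac{61 + 0}{9}\right) = 1296 + \left(\frac{23}{3} + \frac{1}{9} \cdot 61\right) = 1296 + \left(\frac{23}{3} + \frac{61}{9}\right) = 1296 + \frac{130}{9} = \frac{11794}{9}$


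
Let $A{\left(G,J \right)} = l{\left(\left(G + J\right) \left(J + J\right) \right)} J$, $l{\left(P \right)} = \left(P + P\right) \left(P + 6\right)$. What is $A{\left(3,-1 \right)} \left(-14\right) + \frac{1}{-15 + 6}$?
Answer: $- \frac{2017}{9} \approx -224.11$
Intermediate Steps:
$l{\left(P \right)} = 2 P \left(6 + P\right)$
$A{\left(G,J \right)} = 4 J^{2} \left(6 + 2 J \left(G + J\right)\right) \left(G + J\right)$ ($A{\left(G,J \right)} = 2 \left(G + J\right) \left(J + J\right) \left(6 + \left(G + J\right) \left(J + J\right)\right) J = 2 \left(G + J\right) 2 J \left(6 + \left(G + J\right) 2 J\right) J = 2 \cdot 2 J \left(G + J\right) \left(6 + 2 J \left(G + J\right)\right) J = 4 J \left(6 + 2 J \left(G + J\right)\right) \left(G + J\right) J = 4 J^{2} \left(6 + 2 J \left(G + J\right)\right) \left(G + J\right)$)
$A{\left(3,-1 \right)} \left(-14\right) + \frac{1}{-15 + 6} = 8 \left(-1\right)^{2} \left(3 - \left(3 - 1\right)\right) \left(3 - 1\right) \left(-14\right) + \frac{1}{-15 + 6} = 8 \cdot 1 \left(3 - 2\right) 2 \left(-14\right) + \frac{1}{-9} = 8 \cdot 1 \left(3 - 2\right) 2 \left(-14\right) - \frac{1}{9} = 8 \cdot 1 \cdot 1 \cdot 2 \left(-14\right) - \frac{1}{9} = 16 \left(-14\right) - \frac{1}{9} = -224 - \frac{1}{9} = - \frac{2017}{9}$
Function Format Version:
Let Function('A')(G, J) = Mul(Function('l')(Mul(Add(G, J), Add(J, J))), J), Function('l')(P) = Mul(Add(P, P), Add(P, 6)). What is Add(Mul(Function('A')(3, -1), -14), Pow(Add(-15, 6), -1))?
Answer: Rational(-2017, 9) ≈ -224.11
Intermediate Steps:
Function('l')(P) = Mul(2, P, Add(6, P)) (Function('l')(P) = Mul(Mul(2, P), Add(6, P)) = Mul(2, P, Add(6, P)))
Function('A')(G, J) = Mul(4, Pow(J, 2), Add(6, Mul(2, J, Add(G, J))), Add(G, J)) (Function('A')(G, J) = Mul(Mul(2, Mul(Add(G, J), Add(J, J)), Add(6, Mul(Add(G, J), Add(J, J)))), J) = Mul(Mul(2, Mul(Add(G, J), Mul(2, J)), Add(6, Mul(Add(G, J), Mul(2, J)))), J) = Mul(Mul(2, Mul(2, J, Add(G, J)), Add(6, Mul(2, J, Add(G, J)))), J) = Mul(Mul(4, J, Add(6, Mul(2, J, Add(G, J))), Add(G, J)), J) = Mul(4, Pow(J, 2), Add(6, Mul(2, J, Add(G, J))), Add(G, J)))
Add(Mul(Function('A')(3, -1), -14), Pow(Add(-15, 6), -1)) = Add(Mul(Mul(8, Pow(-1, 2), Add(3, Mul(-1, Add(3, -1))), Add(3, -1)), -14), Pow(Add(-15, 6), -1)) = Add(Mul(Mul(8, 1, Add(3, Mul(-1, 2)), 2), -14), Pow(-9, -1)) = Add(Mul(Mul(8, 1, Add(3, -2), 2), -14), Rational(-1, 9)) = Add(Mul(Mul(8, 1, 1, 2), -14), Rational(-1, 9)) = Add(Mul(16, -14), Rational(-1, 9)) = Add(-224, Rational(-1, 9)) = Rational(-2017, 9)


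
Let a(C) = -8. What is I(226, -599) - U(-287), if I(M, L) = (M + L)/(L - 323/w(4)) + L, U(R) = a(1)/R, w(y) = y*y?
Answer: -1701508531/2843309 ≈ -598.43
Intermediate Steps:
w(y) = y²
U(R) = -8/R
I(M, L) = L + (L + M)/(-323/16 + L) (I(M, L) = (M + L)/(L - 323/(4²)) + L = (L + M)/(L - 323/16) + L = (L + M)/(-323/16 + L) + L = L + (L + M)/(-323/16 + L))
I(226, -599) - U(-287) = (-307*(-599) + 16*226 + 16*(-599)²)/(-323 + 16*(-599)) - (-8)/(-287) = (183893 + 3616 + 16*358801)/(-323 - 9584) - (-8)*(-1)/287 = (183893 + 3616 + 5740816)/(-9907) - 1*8/287 = -1/9907*5928325 - 8/287 = -5928325/9907 - 8/287 = -1701508531/2843309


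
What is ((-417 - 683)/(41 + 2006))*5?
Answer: -5500/2047 ≈ -2.6869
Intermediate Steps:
((-417 - 683)/(41 + 2006))*5 = -1100/2047*5 = -5500/2047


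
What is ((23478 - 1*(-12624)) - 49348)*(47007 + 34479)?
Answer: -1079363556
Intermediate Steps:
((23478 - 1*(-12624)) - 49348)*(47007 + 34479) = ((23478 + 12624) - 49348)*81486 = (36102 - 49348)*81486 = -13246*81486 = -1079363556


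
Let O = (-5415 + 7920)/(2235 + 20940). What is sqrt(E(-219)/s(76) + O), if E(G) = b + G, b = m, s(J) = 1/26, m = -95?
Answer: I*sqrt(19487414085)/1545 ≈ 90.354*I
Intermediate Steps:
s(J) = 1/26
b = -95
E(G) = -95 + G
O = 167/1545 (O = 2505/23175 = 2505*(1/23175) = 167/1545 ≈ 0.10809)
sqrt(E(-219)/s(76) + O) = sqrt((-95 - 219)/(1/26) + 167/1545) = sqrt(-314*26 + 167/1545) = sqrt(-8164 + 167/1545) = sqrt(-12613213/1545) = I*sqrt(19487414085)/1545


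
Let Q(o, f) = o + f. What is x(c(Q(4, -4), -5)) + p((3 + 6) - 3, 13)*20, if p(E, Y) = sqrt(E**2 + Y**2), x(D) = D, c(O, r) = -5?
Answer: -5 + 20*sqrt(205) ≈ 281.36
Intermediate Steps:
Q(o, f) = f + o
x(c(Q(4, -4), -5)) + p((3 + 6) - 3, 13)*20 = -5 + sqrt(((3 + 6) - 3)**2 + 13**2)*20 = -5 + sqrt((9 - 3)**2 + 169)*20 = -5 + sqrt(6**2 + 169)*20 = -5 + sqrt(36 + 169)*20 = -5 + sqrt(205)*20 = -5 + 20*sqrt(205)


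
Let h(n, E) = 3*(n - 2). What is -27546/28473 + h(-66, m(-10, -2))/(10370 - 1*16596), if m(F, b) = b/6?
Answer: -27615484/29545483 ≈ -0.93468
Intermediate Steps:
m(F, b) = b/6 (m(F, b) = b*(⅙) = b/6)
h(n, E) = -6 + 3*n (h(n, E) = 3*(-2 + n) = -6 + 3*n)
-27546/28473 + h(-66, m(-10, -2))/(10370 - 1*16596) = -27546/28473 + (-6 + 3*(-66))/(10370 - 1*16596) = -27546*1/28473 + (-6 - 198)/(10370 - 16596) = -9182/9491 - 204/(-6226) = -9182/9491 - 204*(-1/6226) = -9182/9491 + 102/3113 = -27615484/29545483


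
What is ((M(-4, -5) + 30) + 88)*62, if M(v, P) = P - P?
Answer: 7316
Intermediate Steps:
M(v, P) = 0
((M(-4, -5) + 30) + 88)*62 = ((0 + 30) + 88)*62 = (30 + 88)*62 = 118*62 = 7316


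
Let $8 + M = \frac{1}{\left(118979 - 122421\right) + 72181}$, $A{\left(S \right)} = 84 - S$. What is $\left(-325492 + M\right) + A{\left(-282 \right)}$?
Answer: $- \frac{22349386025}{68739} \approx -3.2513 \cdot 10^{5}$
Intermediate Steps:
$M = - \frac{549911}{68739}$ ($M = -8 + \frac{1}{\left(118979 - 122421\right) + 72181} = -8 + \frac{1}{-3442 + 72181} = -8 + \frac{1}{68739} = - \frac{549911}{68739} \approx -8.0$)
$\left(-325492 + M\right) + A{\left(-282 \right)} = \left(-325492 - \frac{549911}{68739}\right) + \left(84 - -282\right) = - \frac{22374544499}{68739} + \left(84 + 282\right) = - \frac{22374544499}{68739} + 366 = - \frac{22349386025}{68739}$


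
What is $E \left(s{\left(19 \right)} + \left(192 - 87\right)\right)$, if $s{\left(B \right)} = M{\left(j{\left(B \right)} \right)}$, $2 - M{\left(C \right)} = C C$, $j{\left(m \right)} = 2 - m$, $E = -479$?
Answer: $87178$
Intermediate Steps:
$M{\left(C \right)} = 2 - C^{2}$ ($M{\left(C \right)} = 2 - C C = 2 - C^{2}$)
$s{\left(B \right)} = 2 - \left(2 - B\right)^{2}$
$E \left(s{\left(19 \right)} + \left(192 - 87\right)\right) = - 479 \left(\left(2 - \left(-2 + 19\right)^{2}\right) + \left(192 - 87\right)\right) = - 479 \left(\left(2 - 17^{2}\right) + \left(192 - 87\right)\right) = - 479 \left(\left(2 - 289\right) + 105\right) = - 479 \left(-287 + 105\right) = \left(-479\right) \left(-182\right) = 87178$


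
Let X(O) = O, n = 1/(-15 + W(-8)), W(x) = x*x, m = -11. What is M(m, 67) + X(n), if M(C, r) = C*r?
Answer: -36112/49 ≈ -736.98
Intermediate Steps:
W(x) = x²
n = 1/49 (n = 1/(-15 + (-8)²) = 1/(-15 + 64) = 1/49 ≈ 0.020408)
M(m, 67) + X(n) = -11*67 + 1/49 = -737 + 1/49 = -36112/49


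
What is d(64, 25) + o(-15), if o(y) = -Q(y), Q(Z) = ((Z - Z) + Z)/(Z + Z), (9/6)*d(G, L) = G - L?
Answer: 51/2 ≈ 25.500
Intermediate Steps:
d(G, L) = -2*L/3 + 2*G/3 (d(G, L) = 2*(G - L)/3 = -2*L/3 + 2*G/3)
Q(Z) = ½ (Q(Z) = (0 + Z)/((2*Z)) = Z*(1/(2*Z)) = ½)
o(y) = -½ (o(y) = -1*½ = -½)
d(64, 25) + o(-15) = (-⅔*25 + (⅔)*64) - ½ = (-50/3 + 128/3) - ½ = 26 - ½ = 51/2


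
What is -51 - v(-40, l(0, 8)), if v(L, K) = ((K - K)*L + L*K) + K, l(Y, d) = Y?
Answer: -51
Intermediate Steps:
v(L, K) = K + K*L (v(L, K) = (0*L + K*L) + K = (0 + K*L) + K = K*L + K = K + K*L)
-51 - v(-40, l(0, 8)) = -51 - 0*(1 - 40) = -51 - 0*(-39) = -51 - 1*0 = -51 + 0 = -51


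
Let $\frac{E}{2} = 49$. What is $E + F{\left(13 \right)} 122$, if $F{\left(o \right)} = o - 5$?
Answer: $1074$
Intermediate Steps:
$E = 98$ ($E = 2 \cdot 49 = 98$)
$F{\left(o \right)} = -5 + o$
$E + F{\left(13 \right)} 122 = 98 + \left(-5 + 13\right) 122 = 98 + 8 \cdot 122 = 98 + 976 = 1074$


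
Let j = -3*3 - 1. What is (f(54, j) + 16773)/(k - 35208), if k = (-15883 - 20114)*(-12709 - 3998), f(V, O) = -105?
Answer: 1852/66818519 ≈ 2.7717e-5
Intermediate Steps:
j = -10 (j = -9 - 1 = -10)
k = 601401879 (k = -35997*(-16707) = 601401879)
(f(54, j) + 16773)/(k - 35208) = (-105 + 16773)/(601401879 - 35208) = 16668/601366671 = 16668*(1/601366671) = 1852/66818519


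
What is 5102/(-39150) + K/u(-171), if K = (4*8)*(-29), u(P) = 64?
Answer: -572777/39150 ≈ -14.630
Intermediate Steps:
K = -928 (K = 32*(-29) = -928)
5102/(-39150) + K/u(-171) = 5102/(-39150) - 928/64 = 5102*(-1/39150) - 928*1/64 = -2551/19575 - 29/2 = -572777/39150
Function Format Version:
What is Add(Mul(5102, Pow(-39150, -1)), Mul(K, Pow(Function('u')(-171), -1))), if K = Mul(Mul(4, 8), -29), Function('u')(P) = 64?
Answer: Rational(-572777, 39150) ≈ -14.630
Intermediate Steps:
K = -928 (K = Mul(32, -29) = -928)
Add(Mul(5102, Pow(-39150, -1)), Mul(K, Pow(Function('u')(-171), -1))) = Add(Mul(5102, Pow(-39150, -1)), Mul(-928, Pow(64, -1))) = Add(Mul(5102, Rational(-1, 39150)), Mul(-928, Rational(1, 64))) = Add(Rational(-2551, 19575), Rational(-29, 2)) = Rational(-572777, 39150)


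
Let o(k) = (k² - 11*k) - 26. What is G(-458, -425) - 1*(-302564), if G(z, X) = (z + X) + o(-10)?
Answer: 301865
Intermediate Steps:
o(k) = -26 + k² - 11*k
G(z, X) = 184 + X + z (G(z, X) = (z + X) + (-26 + (-10)² - 11*(-10)) = (X + z) + (-26 + 100 + 110) = (X + z) + 184 = 184 + X + z)
G(-458, -425) - 1*(-302564) = (184 - 425 - 458) - 1*(-302564) = -699 + 302564 = 301865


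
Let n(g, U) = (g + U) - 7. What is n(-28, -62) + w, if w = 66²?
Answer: 4259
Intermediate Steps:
n(g, U) = -7 + U + g (n(g, U) = (U + g) - 7 = -7 + U + g)
w = 4356
n(-28, -62) + w = (-7 - 62 - 28) + 4356 = -97 + 4356 = 4259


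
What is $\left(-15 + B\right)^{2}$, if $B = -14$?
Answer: $841$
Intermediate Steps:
$\left(-15 + B\right)^{2} = \left(-15 - 14\right)^{2} = \left(-29\right)^{2} = 841$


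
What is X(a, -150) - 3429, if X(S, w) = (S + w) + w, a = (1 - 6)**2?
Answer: -3704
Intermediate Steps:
a = 25 (a = (-5)**2 = 25)
X(S, w) = S + 2*w
X(a, -150) - 3429 = (25 + 2*(-150)) - 3429 = (25 - 300) - 3429 = -275 - 3429 = -3704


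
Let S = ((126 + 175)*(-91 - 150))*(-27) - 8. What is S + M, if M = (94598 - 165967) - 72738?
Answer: 1814492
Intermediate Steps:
S = 1958599 (S = (301*(-241))*(-27) - 8 = -72541*(-27) - 8 = 1958607 - 8 = 1958599)
M = -144107 (M = -71369 - 72738 = -144107)
S + M = 1958599 - 144107 = 1814492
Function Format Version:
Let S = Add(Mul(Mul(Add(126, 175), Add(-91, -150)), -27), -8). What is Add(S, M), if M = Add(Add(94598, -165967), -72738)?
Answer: 1814492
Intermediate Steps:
S = 1958599 (S = Add(Mul(Mul(301, -241), -27), -8) = Add(Mul(-72541, -27), -8) = Add(1958607, -8) = 1958599)
M = -144107 (M = Add(-71369, -72738) = -144107)
Add(S, M) = Add(1958599, -144107) = 1814492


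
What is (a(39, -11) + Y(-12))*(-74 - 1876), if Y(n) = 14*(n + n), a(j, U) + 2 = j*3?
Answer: 430950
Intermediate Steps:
a(j, U) = -2 + 3*j (a(j, U) = -2 + j*3 = -2 + 3*j)
Y(n) = 28*n (Y(n) = 14*(2*n) = 28*n)
(a(39, -11) + Y(-12))*(-74 - 1876) = ((-2 + 3*39) + 28*(-12))*(-74 - 1876) = ((-2 + 117) - 336)*(-1950) = (115 - 336)*(-1950) = -221*(-1950) = 430950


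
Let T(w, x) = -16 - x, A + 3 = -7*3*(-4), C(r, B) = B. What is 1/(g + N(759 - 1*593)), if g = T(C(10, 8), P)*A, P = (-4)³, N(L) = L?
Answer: 1/4054 ≈ 0.00024667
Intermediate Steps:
A = 81 (A = -3 - 7*3*(-4) = -3 - 21*(-4) = -3 + 84 = 81)
P = -64
g = 3888 (g = (-16 - 1*(-64))*81 = (-16 + 64)*81 = 48*81 = 3888)
1/(g + N(759 - 1*593)) = 1/(3888 + (759 - 1*593)) = 1/(3888 + (759 - 593)) = 1/(3888 + 166) = 1/4054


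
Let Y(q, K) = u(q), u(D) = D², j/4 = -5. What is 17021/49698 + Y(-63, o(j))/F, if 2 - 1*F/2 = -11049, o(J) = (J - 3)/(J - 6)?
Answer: 143362376/274606299 ≈ 0.52207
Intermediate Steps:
j = -20 (j = 4*(-5) = -20)
o(J) = (-3 + J)/(-6 + J)
F = 22102 (F = 4 - 2*(-11049) = 4 + 22098 = 22102)
Y(q, K) = q²
17021/49698 + Y(-63, o(j))/F = 17021/49698 + (-63)²/22102 = 17021*(1/49698) + 3969*(1/22102) = 17021/49698 + 3969/22102 = 143362376/274606299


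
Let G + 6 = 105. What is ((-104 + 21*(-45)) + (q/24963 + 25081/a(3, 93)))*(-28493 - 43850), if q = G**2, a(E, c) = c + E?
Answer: 45499793527393/798816 ≈ 5.6959e+7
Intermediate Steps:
a(E, c) = E + c
G = 99 (G = -6 + 105 = 99)
q = 9801 (q = 99**2 = 9801)
((-104 + 21*(-45)) + (q/24963 + 25081/a(3, 93)))*(-28493 - 43850) = ((-104 + 21*(-45)) + (9801/24963 + 25081/(3 + 93)))*(-28493 - 43850) = ((-104 - 945) + (9801*(1/24963) + 25081/96))*(-72343) = (-1049 + (3267/8321 + 25081*(1/96)))*(-72343) = (-1049 + (3267/8321 + 25081/96))*(-72343) = (-1049 + 209012633/798816)*(-72343) = -628945351/798816*(-72343) = 45499793527393/798816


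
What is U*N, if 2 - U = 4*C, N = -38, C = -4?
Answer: -684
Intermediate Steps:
U = 18 (U = 2 - 4*(-4) = 2 - 1*(-16) = 2 + 16 = 18)
U*N = 18*(-38) = -684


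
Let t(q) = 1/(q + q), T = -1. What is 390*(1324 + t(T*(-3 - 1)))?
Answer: 2065635/4 ≈ 5.1641e+5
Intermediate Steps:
t(q) = 1/(2*q)
390*(1324 + t(T*(-3 - 1))) = 390*(1324 + 1/(2*((-(-3 - 1))))) = 390*(1324 + 1/(2*((-1*(-4))))) = 390*(1324 + (½)/4) = 390*(1324 + (½)*(¼)) = 390*(1324 + ⅛) = 390*(10593/8) = 2065635/4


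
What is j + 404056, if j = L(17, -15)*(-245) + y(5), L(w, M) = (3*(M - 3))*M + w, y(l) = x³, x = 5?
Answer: 201566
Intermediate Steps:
y(l) = 125 (y(l) = 5³ = 125)
L(w, M) = w + M*(-9 + 3*M) (L(w, M) = (3*(-3 + M))*M + w = (-9 + 3*M)*M + w = M*(-9 + 3*M) + w = w + M*(-9 + 3*M))
j = -202490 (j = (17 - 9*(-15) + 3*(-15)²)*(-245) + 125 = (17 + 135 + 3*225)*(-245) + 125 = (17 + 135 + 675)*(-245) + 125 = 827*(-245) + 125 = -202615 + 125 = -202490)
j + 404056 = -202490 + 404056 = 201566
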